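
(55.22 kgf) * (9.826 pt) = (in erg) 1.877e+07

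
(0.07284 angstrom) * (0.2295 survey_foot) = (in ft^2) 5.485e-12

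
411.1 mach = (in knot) 2.721e+05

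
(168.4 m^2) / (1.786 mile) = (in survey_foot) 0.1922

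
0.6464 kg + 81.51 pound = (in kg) 37.62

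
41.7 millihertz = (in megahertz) 4.17e-08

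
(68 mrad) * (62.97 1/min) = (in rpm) 0.6815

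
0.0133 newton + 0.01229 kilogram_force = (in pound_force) 0.03008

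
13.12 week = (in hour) 2204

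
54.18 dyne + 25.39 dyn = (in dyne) 79.57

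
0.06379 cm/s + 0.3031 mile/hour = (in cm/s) 13.61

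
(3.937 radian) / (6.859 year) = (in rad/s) 1.82e-08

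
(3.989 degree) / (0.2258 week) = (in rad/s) 5.098e-07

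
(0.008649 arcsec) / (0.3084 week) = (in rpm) 2.147e-12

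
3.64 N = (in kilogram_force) 0.3712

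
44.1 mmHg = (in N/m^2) 5880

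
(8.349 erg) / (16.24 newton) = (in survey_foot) 1.687e-07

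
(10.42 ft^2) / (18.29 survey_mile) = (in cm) 0.003289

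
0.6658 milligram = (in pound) 1.468e-06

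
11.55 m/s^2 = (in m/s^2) 11.55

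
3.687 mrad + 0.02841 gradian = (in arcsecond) 852.5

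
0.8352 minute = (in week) 8.286e-05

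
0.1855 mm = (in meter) 0.0001855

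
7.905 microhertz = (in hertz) 7.905e-06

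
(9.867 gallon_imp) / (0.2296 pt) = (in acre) 0.1368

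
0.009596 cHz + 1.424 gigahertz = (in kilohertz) 1.424e+06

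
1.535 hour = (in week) 0.009137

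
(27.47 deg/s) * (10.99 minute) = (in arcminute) 1.087e+06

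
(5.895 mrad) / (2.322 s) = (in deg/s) 0.1455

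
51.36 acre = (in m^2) 2.078e+05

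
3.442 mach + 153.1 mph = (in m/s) 1240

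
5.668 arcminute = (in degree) 0.09447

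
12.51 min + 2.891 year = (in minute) 1.52e+06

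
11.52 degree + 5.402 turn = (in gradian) 2174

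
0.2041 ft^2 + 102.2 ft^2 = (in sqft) 102.4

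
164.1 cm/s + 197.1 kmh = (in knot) 109.6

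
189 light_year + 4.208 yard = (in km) 1.788e+15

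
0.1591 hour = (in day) 0.006629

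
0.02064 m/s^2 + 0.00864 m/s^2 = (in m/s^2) 0.02928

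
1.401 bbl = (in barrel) 1.401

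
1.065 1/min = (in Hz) 0.01775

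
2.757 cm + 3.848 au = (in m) 5.757e+11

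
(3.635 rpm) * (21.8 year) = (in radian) 2.617e+08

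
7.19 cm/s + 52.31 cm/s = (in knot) 1.157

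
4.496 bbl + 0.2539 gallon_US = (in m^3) 0.7158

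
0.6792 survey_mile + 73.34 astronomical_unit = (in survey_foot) 3.6e+13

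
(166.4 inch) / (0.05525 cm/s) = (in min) 127.5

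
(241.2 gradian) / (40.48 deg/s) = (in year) 1.7e-07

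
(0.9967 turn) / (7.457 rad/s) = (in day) 9.72e-06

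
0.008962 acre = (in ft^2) 390.4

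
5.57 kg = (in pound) 12.28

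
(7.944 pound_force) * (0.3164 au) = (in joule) 1.673e+12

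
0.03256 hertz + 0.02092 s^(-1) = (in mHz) 53.48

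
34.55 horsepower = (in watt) 2.576e+04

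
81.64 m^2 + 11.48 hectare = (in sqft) 1.237e+06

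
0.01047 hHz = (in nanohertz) 1.047e+09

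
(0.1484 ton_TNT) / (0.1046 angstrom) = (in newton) 5.936e+19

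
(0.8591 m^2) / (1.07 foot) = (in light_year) 2.784e-16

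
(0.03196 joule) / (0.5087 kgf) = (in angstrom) 6.407e+07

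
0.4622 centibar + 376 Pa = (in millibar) 8.382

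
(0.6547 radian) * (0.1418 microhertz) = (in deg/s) 5.319e-06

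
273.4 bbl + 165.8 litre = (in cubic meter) 43.63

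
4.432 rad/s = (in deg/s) 253.9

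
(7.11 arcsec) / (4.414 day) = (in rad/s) 9.039e-11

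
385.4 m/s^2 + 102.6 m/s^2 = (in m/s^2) 488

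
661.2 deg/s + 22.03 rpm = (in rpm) 132.2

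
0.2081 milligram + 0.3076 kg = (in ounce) 10.85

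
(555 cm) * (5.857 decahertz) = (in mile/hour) 727.1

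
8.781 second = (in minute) 0.1464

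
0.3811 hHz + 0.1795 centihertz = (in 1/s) 38.11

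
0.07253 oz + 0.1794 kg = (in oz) 6.401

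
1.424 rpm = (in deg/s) 8.544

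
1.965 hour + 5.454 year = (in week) 284.4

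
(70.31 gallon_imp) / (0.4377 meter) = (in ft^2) 7.86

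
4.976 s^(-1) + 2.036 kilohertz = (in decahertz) 204.1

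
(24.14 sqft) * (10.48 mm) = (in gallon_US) 6.209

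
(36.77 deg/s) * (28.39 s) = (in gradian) 1160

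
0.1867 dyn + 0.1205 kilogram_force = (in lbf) 0.2657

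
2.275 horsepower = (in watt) 1696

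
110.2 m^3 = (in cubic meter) 110.2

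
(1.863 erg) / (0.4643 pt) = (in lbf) 0.0002557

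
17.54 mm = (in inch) 0.6906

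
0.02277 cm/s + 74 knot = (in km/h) 137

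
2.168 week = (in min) 2.185e+04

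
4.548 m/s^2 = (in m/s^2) 4.548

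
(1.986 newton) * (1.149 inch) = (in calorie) 0.01385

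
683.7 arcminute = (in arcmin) 683.7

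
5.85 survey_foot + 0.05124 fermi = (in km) 0.001783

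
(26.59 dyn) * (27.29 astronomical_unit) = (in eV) 6.775e+27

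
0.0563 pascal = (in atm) 5.556e-07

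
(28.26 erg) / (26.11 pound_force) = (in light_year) 2.572e-24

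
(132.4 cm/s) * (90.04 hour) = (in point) 1.217e+09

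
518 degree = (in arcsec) 1.865e+06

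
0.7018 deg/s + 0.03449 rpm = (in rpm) 0.1515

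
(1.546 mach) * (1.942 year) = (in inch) 1.269e+12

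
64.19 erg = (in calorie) 1.534e-06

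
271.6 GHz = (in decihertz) 2.716e+12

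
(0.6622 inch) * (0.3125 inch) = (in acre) 3.299e-08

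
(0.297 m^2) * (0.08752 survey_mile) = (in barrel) 263.1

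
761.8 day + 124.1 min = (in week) 108.8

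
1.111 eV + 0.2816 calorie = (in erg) 1.178e+07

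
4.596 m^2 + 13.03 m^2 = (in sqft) 189.7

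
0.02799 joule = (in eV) 1.747e+17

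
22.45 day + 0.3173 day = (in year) 0.06238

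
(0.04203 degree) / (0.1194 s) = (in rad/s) 0.006144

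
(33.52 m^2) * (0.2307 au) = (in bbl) 7.276e+12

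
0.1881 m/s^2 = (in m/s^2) 0.1881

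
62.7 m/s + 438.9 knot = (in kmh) 1039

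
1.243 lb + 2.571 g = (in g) 566.4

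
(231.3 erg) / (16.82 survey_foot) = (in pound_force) 1.014e-06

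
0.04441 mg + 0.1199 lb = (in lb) 0.1199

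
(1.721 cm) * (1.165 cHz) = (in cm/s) 0.02005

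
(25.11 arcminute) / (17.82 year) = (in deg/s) 7.447e-10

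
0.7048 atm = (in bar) 0.7141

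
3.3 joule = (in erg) 3.3e+07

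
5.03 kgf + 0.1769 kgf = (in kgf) 5.207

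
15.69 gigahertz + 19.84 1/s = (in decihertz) 1.569e+11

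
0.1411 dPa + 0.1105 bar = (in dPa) 1.105e+05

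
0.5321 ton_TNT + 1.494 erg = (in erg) 2.226e+16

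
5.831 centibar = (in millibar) 58.31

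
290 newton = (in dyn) 2.9e+07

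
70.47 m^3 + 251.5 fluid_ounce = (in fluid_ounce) 2.383e+06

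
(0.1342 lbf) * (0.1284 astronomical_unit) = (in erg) 1.147e+17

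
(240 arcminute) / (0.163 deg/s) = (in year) 7.782e-07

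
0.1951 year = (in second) 6.153e+06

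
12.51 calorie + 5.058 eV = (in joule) 52.34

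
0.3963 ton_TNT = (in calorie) 3.963e+08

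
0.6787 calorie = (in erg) 2.84e+07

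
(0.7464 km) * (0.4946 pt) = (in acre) 3.218e-05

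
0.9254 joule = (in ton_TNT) 2.212e-10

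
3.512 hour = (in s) 1.264e+04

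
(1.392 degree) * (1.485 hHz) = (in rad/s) 3.608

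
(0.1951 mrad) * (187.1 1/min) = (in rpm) 0.00581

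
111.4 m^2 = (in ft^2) 1199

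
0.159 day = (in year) 0.0004356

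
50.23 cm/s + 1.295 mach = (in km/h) 1589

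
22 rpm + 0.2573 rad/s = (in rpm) 24.46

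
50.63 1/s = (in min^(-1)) 3038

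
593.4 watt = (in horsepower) 0.7958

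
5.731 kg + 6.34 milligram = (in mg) 5.731e+06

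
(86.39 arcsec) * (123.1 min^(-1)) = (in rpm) 0.008206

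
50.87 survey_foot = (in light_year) 1.639e-15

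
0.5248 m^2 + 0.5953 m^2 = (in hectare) 0.000112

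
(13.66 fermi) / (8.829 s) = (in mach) 4.544e-18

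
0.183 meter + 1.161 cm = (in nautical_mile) 0.0001051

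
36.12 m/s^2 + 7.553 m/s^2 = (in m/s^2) 43.67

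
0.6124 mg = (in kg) 6.124e-07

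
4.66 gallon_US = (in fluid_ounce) 596.5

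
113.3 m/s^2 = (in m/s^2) 113.3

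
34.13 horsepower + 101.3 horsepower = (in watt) 1.01e+05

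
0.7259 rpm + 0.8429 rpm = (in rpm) 1.569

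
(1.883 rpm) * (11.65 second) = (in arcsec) 4.738e+05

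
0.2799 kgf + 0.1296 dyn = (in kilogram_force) 0.2799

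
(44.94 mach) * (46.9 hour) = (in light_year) 2.731e-07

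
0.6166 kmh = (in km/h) 0.6166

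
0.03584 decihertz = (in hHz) 3.584e-05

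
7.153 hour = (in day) 0.298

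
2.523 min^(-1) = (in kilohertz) 4.205e-05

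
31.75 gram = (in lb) 0.07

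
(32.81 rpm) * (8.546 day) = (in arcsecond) 5.233e+11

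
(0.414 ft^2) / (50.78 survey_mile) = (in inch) 1.853e-05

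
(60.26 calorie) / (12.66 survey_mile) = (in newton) 0.01237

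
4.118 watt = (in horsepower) 0.005522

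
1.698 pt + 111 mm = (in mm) 111.6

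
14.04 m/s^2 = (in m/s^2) 14.04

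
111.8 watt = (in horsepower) 0.1499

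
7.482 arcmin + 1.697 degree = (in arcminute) 109.3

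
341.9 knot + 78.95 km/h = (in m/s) 197.8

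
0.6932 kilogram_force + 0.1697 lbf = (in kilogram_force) 0.7702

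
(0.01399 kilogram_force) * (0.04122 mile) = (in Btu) 0.008626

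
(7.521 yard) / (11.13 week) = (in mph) 2.285e-06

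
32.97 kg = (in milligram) 3.297e+07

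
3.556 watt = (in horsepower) 0.004769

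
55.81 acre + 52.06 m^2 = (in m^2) 2.259e+05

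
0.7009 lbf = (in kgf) 0.3179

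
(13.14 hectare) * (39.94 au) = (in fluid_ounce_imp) 2.763e+22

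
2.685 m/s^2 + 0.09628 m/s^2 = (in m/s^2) 2.781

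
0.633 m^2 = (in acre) 0.0001564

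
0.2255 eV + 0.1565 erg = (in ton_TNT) 3.74e-18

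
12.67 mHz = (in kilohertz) 1.267e-05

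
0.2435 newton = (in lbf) 0.05474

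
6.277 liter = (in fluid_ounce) 212.3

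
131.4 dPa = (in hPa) 0.1314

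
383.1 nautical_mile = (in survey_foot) 2.328e+06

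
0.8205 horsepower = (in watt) 611.8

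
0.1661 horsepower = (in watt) 123.9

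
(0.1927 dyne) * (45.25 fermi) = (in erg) 8.72e-13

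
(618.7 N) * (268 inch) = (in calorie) 1007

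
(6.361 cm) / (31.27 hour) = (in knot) 1.098e-06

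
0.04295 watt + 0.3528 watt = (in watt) 0.3957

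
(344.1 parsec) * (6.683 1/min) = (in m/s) 1.183e+18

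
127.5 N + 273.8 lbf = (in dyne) 1.345e+08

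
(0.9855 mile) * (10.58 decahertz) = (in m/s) 1.678e+05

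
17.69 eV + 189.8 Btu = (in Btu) 189.8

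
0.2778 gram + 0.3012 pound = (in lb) 0.3018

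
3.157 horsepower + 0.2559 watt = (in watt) 2354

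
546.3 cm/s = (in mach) 0.01604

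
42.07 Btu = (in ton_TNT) 1.061e-05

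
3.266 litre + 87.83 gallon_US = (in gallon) 88.69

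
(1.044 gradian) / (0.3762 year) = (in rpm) 1.32e-08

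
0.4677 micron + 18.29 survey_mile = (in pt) 8.344e+07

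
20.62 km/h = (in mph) 12.81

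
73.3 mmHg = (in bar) 0.09773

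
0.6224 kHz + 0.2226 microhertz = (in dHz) 6224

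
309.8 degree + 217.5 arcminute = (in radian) 5.47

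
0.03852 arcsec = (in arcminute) 0.000642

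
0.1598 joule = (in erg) 1.598e+06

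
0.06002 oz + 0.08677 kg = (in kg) 0.08847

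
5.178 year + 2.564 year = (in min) 4.069e+06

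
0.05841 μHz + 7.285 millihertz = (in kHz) 7.285e-06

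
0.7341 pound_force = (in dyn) 3.265e+05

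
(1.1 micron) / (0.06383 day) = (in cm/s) 1.995e-08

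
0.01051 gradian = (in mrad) 0.1651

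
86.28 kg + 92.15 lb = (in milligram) 1.281e+08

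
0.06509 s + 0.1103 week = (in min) 1112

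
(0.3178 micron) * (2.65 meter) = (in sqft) 9.065e-06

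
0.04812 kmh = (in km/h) 0.04812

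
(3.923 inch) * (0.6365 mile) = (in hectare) 0.01021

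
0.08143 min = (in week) 8.078e-06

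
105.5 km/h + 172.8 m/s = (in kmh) 727.6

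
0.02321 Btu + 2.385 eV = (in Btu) 0.02321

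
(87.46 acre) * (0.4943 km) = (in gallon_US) 4.622e+10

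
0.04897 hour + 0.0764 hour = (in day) 0.005224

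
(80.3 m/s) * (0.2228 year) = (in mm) 5.642e+11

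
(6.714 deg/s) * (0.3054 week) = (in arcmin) 7.441e+07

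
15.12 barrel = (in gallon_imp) 528.8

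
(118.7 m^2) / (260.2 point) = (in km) 1.293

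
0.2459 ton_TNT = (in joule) 1.029e+09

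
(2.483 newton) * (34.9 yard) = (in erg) 7.924e+08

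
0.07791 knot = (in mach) 0.0001177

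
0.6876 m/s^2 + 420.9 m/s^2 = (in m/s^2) 421.6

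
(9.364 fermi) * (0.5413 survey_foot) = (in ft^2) 1.663e-14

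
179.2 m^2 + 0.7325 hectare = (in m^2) 7504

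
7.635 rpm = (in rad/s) 0.7995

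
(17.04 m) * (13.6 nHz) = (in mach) 6.806e-10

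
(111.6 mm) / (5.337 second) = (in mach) 6.141e-05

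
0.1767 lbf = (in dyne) 7.86e+04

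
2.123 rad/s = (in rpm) 20.27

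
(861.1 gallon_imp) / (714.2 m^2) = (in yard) 0.005994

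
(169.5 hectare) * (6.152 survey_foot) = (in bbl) 1.999e+07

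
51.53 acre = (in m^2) 2.085e+05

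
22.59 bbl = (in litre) 3592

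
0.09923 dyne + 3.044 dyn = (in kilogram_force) 3.205e-06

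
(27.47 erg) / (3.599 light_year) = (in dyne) 8.068e-18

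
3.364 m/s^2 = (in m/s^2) 3.364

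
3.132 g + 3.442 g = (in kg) 0.006574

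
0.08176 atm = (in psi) 1.202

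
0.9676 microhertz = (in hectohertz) 9.676e-09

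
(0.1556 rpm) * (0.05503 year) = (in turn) 4501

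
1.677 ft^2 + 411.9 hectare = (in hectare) 411.9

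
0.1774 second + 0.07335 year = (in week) 3.825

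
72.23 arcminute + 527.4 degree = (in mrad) 9226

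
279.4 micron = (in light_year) 2.953e-20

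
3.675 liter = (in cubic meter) 0.003675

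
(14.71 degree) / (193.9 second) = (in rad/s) 0.001324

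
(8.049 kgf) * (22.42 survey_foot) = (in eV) 3.367e+21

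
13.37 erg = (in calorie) 3.196e-07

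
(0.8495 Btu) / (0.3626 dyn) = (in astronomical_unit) 0.001652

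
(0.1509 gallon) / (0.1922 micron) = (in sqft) 3.199e+04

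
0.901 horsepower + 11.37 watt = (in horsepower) 0.9162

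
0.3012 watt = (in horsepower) 0.0004039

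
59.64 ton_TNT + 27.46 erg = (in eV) 1.557e+30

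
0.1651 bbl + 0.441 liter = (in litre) 26.69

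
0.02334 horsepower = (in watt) 17.4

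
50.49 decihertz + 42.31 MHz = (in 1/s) 4.231e+07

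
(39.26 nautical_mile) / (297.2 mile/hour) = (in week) 0.0009049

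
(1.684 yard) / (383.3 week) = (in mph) 1.486e-08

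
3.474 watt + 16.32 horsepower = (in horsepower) 16.32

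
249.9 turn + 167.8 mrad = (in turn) 249.9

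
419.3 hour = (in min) 2.516e+04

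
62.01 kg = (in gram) 6.201e+04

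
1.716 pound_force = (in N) 7.633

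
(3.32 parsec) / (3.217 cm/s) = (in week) 5.265e+12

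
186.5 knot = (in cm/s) 9594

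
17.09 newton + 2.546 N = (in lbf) 4.414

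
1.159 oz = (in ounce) 1.159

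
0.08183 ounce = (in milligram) 2320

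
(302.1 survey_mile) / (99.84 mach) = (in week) 2.365e-05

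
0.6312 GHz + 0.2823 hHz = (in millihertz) 6.312e+11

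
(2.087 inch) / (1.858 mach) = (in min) 1.397e-06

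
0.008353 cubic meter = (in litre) 8.353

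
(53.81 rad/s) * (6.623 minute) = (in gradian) 1.361e+06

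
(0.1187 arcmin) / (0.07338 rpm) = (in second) 0.004493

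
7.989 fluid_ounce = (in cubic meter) 0.0002363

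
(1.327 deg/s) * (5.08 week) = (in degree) 4.077e+06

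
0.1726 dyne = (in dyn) 0.1726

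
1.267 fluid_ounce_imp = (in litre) 0.036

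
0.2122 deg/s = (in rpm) 0.03537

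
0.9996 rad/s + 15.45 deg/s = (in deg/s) 72.72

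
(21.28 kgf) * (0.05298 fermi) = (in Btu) 1.048e-17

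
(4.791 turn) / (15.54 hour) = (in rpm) 0.005138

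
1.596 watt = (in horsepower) 0.00214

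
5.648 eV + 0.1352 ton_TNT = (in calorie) 1.352e+08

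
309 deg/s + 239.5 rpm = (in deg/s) 1746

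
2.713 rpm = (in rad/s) 0.2841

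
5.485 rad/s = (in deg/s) 314.3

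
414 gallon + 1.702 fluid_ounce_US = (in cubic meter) 1.567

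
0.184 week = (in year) 0.003529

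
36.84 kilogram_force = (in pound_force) 81.22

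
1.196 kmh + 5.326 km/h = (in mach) 0.005321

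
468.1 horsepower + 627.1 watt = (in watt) 3.497e+05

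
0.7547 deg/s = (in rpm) 0.1258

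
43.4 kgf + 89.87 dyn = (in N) 425.6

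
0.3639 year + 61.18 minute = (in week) 18.98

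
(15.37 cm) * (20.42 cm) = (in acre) 7.756e-06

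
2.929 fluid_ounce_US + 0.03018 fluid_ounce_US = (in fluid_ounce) 2.959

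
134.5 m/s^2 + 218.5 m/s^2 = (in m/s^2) 353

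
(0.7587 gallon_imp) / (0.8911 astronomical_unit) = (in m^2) 2.587e-14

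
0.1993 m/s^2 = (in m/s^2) 0.1993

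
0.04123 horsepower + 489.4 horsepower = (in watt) 3.65e+05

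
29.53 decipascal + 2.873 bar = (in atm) 2.835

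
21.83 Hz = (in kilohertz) 0.02183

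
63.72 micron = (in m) 6.372e-05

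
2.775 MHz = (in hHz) 2.775e+04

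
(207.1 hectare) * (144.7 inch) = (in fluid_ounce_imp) 2.679e+11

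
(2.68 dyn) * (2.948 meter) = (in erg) 790.1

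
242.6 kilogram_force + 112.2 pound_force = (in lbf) 647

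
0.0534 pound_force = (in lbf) 0.0534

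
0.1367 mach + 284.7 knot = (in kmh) 694.8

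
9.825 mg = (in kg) 9.825e-06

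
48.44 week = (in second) 2.93e+07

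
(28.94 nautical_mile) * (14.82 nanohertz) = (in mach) 2.333e-06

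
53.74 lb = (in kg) 24.38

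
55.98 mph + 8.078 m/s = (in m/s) 33.1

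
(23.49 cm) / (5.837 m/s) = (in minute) 0.0006707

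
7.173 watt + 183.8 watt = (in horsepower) 0.2561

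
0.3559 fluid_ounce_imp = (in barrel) 6.36e-05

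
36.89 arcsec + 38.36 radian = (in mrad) 3.836e+04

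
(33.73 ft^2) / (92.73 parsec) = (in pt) 3.104e-15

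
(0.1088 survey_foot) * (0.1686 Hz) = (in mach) 1.642e-05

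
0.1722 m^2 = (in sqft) 1.854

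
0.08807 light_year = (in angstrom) 8.332e+24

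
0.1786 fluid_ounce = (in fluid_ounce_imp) 0.1859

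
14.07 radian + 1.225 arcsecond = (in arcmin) 4.837e+04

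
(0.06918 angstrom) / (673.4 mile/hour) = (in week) 3.8e-20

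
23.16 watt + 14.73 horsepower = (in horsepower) 14.76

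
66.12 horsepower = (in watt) 4.931e+04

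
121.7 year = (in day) 4.442e+04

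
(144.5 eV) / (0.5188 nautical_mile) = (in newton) 2.41e-20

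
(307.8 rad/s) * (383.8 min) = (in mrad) 7.088e+09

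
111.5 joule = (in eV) 6.959e+20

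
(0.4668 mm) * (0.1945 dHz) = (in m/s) 9.079e-06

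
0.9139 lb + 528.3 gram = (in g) 942.8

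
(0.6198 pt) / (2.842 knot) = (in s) 0.0001496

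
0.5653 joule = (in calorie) 0.1351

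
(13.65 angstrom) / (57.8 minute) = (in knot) 7.651e-13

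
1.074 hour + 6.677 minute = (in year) 0.0001353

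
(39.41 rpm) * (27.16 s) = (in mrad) 1.121e+05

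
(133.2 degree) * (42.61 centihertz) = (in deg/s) 56.76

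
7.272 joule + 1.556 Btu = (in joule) 1649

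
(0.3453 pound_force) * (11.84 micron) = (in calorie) 4.347e-06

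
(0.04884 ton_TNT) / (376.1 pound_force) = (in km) 122.1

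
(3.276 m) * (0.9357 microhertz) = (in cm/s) 0.0003065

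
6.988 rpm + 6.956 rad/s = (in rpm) 73.41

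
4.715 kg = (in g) 4715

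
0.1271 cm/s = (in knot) 0.002471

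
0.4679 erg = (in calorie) 1.118e-08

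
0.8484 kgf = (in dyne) 8.32e+05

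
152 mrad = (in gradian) 9.677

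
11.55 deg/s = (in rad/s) 0.2016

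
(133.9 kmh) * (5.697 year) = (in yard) 7.308e+09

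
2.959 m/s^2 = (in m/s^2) 2.959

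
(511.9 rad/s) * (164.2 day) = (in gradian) 4.623e+11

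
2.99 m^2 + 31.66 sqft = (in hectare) 0.0005931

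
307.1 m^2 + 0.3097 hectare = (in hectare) 0.3404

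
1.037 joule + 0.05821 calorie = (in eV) 7.993e+18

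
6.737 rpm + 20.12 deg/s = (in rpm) 10.09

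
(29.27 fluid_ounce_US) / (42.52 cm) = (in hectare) 2.036e-07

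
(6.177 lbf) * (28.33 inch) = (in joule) 19.77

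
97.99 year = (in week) 5109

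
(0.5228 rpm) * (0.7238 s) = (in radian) 0.03963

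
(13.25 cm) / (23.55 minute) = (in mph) 0.0002098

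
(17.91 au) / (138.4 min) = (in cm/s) 3.227e+10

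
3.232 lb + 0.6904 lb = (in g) 1779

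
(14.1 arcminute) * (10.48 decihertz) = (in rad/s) 0.004298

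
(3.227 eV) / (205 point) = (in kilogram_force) 7.29e-19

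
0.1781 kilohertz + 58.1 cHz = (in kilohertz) 0.1787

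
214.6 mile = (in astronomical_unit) 2.309e-06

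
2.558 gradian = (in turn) 0.006395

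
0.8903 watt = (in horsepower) 0.001194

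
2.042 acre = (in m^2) 8264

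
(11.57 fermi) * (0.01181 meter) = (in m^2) 1.366e-16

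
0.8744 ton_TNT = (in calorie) 8.744e+08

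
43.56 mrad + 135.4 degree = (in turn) 0.383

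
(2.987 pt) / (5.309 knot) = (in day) 4.466e-09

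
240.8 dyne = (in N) 0.002408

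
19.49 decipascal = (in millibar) 0.01949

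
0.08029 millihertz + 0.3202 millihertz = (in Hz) 0.0004005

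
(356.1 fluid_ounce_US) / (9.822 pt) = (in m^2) 3.039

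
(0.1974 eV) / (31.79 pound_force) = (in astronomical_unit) 1.495e-33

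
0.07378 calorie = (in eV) 1.927e+18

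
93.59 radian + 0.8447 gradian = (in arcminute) 3.218e+05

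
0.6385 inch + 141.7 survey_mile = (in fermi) 2.28e+20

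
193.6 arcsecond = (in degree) 0.05378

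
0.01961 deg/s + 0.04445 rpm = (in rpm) 0.04772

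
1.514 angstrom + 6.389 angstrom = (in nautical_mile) 4.267e-13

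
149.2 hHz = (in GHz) 1.492e-05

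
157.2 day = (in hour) 3773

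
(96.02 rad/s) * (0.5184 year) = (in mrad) 1.57e+12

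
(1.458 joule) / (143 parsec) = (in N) 3.304e-19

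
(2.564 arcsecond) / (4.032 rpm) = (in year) 9.335e-13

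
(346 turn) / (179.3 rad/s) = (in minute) 0.2021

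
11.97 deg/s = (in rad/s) 0.2089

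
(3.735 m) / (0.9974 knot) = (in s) 7.279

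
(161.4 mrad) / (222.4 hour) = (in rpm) 1.925e-06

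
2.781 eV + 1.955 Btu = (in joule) 2063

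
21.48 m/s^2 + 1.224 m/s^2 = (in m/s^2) 22.7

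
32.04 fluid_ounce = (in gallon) 0.2503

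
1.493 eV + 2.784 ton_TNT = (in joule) 1.165e+10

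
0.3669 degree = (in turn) 0.001019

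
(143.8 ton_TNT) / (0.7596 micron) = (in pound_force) 1.781e+17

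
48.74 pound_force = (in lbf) 48.74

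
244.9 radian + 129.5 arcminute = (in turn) 38.98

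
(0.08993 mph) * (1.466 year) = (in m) 1.859e+06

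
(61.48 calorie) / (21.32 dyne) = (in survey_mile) 749.7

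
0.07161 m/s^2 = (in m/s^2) 0.07161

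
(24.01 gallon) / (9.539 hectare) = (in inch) 3.751e-05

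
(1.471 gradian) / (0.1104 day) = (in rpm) 2.313e-05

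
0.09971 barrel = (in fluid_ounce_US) 536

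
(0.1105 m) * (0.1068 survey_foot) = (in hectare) 3.597e-07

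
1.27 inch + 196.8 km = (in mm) 1.968e+08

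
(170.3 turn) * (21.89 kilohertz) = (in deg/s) 1.342e+09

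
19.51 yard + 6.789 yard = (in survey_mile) 0.01494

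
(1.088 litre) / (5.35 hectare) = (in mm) 2.034e-05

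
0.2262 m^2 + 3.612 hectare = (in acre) 8.926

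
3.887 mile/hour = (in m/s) 1.738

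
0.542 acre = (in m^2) 2193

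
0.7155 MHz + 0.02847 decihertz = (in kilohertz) 715.5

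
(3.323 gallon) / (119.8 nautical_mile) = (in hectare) 5.67e-12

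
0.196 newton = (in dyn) 1.96e+04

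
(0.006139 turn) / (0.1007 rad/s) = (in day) 4.433e-06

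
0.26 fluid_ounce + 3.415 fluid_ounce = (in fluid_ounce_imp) 3.825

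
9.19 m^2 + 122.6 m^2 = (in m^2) 131.8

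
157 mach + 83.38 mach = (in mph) 1.831e+05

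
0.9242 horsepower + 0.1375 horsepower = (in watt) 791.7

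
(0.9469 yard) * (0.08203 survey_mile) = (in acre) 0.02825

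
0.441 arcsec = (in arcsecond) 0.441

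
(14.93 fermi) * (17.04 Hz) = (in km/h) 9.159e-13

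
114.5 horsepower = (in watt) 8.538e+04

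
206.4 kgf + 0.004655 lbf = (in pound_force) 455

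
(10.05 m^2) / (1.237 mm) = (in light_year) 8.588e-13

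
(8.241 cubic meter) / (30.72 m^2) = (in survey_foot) 0.8801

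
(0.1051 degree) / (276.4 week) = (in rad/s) 1.097e-11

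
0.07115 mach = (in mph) 54.19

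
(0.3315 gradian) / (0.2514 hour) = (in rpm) 5.494e-05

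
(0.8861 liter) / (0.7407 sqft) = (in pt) 36.5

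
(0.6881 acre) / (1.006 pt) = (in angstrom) 7.846e+16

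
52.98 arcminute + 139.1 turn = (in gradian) 5.564e+04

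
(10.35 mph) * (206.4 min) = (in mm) 5.73e+07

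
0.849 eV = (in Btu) 1.289e-22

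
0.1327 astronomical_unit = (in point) 5.627e+13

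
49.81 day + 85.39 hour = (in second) 4.611e+06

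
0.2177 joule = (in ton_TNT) 5.203e-11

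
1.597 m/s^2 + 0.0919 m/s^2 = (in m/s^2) 1.689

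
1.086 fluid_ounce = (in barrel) 0.000202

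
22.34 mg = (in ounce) 0.000788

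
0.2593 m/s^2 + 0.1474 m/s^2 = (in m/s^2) 0.4067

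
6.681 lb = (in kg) 3.03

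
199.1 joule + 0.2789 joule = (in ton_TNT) 4.765e-08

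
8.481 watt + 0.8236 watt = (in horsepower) 0.01248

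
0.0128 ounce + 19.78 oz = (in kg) 0.5611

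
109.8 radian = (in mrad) 1.098e+05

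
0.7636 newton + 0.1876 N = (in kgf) 0.097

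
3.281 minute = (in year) 6.242e-06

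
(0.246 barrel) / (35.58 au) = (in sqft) 7.909e-14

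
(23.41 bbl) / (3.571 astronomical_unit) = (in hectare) 6.967e-16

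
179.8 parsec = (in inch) 2.184e+20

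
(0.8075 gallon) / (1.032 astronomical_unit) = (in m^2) 1.98e-14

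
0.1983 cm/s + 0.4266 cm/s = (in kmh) 0.0225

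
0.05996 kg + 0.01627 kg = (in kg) 0.07623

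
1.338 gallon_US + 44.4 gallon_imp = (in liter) 206.9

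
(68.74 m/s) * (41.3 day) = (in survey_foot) 8.047e+08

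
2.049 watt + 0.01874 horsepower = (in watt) 16.02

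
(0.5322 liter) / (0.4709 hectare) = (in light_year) 1.195e-23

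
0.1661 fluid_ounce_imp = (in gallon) 0.001247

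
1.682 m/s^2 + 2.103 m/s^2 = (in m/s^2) 3.785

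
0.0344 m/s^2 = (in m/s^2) 0.0344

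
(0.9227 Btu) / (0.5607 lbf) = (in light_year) 4.126e-14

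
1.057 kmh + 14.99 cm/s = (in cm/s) 44.35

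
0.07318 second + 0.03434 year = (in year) 0.03434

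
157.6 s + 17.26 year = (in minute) 9.072e+06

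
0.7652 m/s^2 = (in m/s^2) 0.7652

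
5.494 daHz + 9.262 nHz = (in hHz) 0.5494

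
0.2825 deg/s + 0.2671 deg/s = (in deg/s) 0.5496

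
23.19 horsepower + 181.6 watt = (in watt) 1.747e+04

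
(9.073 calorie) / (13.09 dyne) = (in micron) 2.9e+11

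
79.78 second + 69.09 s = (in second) 148.9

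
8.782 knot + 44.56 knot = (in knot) 53.34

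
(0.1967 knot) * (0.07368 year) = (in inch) 9.257e+06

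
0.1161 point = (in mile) 2.545e-08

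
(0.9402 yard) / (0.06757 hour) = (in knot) 0.00687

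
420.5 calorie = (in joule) 1759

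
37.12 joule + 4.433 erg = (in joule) 37.12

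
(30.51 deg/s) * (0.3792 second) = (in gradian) 12.85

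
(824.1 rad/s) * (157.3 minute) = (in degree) 4.456e+08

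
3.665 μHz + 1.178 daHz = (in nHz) 1.178e+10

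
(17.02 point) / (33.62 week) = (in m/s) 2.953e-10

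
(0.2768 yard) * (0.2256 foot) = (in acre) 4.301e-06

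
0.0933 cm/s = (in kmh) 0.003359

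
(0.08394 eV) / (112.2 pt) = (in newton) 3.398e-19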